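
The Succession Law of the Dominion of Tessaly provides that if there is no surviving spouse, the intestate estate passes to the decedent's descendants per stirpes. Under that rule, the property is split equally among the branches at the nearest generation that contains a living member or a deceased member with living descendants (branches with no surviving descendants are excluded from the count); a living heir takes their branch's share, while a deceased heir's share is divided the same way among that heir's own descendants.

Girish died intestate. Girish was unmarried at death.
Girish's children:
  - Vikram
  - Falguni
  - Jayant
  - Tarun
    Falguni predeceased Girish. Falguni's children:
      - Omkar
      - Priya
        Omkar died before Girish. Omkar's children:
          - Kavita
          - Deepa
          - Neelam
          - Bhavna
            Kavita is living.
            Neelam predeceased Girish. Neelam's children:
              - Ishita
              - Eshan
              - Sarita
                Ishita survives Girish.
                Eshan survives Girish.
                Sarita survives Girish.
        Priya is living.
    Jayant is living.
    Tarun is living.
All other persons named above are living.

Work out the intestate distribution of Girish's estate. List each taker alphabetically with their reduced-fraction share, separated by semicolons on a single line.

There is no surviving spouse, so the entire estate passes to Girish's descendants per stirpes.
The estate is divided into 4 equal shares of 1/4 among Vikram, Falguni, Jayant, Tarun.
Vikram is living and takes 1/4.
Falguni predeceased; the 1/4 allotted to Falguni's branch passes to Falguni's issue by representation.
The 1/4 is divided into 2 equal shares of 1/8 among Omkar, Priya.
Omkar predeceased; the 1/8 allotted to Omkar's branch passes to Omkar's issue by representation.
The 1/8 is divided into 4 equal shares of 1/32 among Kavita, Deepa, Neelam, Bhavna.
Kavita is living and takes 1/32.
Deepa is living and takes 1/32.
Neelam predeceased; the 1/32 allotted to Neelam's branch passes to Neelam's issue by representation.
The 1/32 is divided into 3 equal shares of 1/96 among Ishita, Eshan, Sarita.
Ishita is living and takes 1/96.
Eshan is living and takes 1/96.
Sarita is living and takes 1/96.
Bhavna is living and takes 1/32.
Priya is living and takes 1/8.
Jayant is living and takes 1/4.
Tarun is living and takes 1/4.

Bhavna 1/32; Deepa 1/32; Eshan 1/96; Ishita 1/96; Jayant 1/4; Kavita 1/32; Priya 1/8; Sarita 1/96; Tarun 1/4; Vikram 1/4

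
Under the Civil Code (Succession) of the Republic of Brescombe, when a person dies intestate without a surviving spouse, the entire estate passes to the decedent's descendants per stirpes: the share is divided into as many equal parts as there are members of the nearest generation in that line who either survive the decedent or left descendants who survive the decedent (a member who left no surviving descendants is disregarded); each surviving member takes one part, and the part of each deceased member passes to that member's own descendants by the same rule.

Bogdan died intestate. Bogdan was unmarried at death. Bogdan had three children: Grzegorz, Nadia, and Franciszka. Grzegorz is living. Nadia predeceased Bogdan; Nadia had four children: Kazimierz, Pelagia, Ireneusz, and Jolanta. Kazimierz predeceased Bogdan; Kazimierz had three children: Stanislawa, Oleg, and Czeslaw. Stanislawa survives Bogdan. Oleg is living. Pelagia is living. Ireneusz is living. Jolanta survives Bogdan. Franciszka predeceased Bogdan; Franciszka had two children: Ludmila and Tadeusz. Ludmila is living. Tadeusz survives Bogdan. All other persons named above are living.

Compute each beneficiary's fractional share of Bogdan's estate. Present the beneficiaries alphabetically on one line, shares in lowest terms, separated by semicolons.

Czeslaw 1/36; Grzegorz 1/3; Ireneusz 1/12; Jolanta 1/12; Ludmila 1/6; Oleg 1/36; Pelagia 1/12; Stanislawa 1/36; Tadeusz 1/6

There is no surviving spouse, so the entire estate passes to Bogdan's descendants per stirpes.
The estate is divided into 3 equal shares of 1/3 among Grzegorz, Nadia, Franciszka.
Grzegorz is living and takes 1/3.
Nadia predeceased; the 1/3 allotted to Nadia's branch passes to Nadia's issue by representation.
The 1/3 is divided into 4 equal shares of 1/12 among Kazimierz, Pelagia, Ireneusz, Jolanta.
Kazimierz predeceased; the 1/12 allotted to Kazimierz's branch passes to Kazimierz's issue by representation.
The 1/12 is divided into 3 equal shares of 1/36 among Stanislawa, Oleg, Czeslaw.
Stanislawa is living and takes 1/36.
Oleg is living and takes 1/36.
Czeslaw is living and takes 1/36.
Pelagia is living and takes 1/12.
Ireneusz is living and takes 1/12.
Jolanta is living and takes 1/12.
Franciszka predeceased; the 1/3 allotted to Franciszka's branch passes to Franciszka's issue by representation.
The 1/3 is divided into 2 equal shares of 1/6 among Ludmila, Tadeusz.
Ludmila is living and takes 1/6.
Tadeusz is living and takes 1/6.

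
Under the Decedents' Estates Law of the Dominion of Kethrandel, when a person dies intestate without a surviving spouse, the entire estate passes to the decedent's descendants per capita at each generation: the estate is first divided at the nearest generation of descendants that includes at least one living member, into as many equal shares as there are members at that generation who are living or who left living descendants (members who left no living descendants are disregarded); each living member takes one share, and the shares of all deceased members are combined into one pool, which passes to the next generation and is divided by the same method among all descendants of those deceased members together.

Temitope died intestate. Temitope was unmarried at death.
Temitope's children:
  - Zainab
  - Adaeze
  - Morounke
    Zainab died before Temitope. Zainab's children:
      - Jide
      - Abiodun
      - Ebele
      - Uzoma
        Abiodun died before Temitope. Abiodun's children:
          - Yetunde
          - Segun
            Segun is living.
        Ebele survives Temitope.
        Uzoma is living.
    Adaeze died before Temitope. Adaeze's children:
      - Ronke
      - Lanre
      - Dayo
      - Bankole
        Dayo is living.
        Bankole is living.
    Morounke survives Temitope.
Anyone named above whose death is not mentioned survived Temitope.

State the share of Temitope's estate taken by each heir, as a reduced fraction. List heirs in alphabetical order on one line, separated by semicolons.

There is no surviving spouse, so the entire estate passes to Temitope's descendants per capita at each generation.
At generation 1 (Zainab, Adaeze, Morounke) there are 3 shares of (1)/3 = 1/3 each.
Living: Morounke — each takes 1/3.
Deceased: Zainab and Adaeze. Their combined 2/3 is pooled and carried to generation 2.
At generation 2 (Jide, Abiodun, Ebele, Uzoma, Ronke, Lanre, Dayo, Bankole) there are 8 shares of (2/3)/8 = 1/12 each.
Living: Jide, Ebele, Uzoma, Ronke, Lanre, Dayo, and Bankole — each takes 1/12.
Deceased: Abiodun. That 1/12 share is carried to generation 3.
At generation 3 (Yetunde, Segun) there are 2 shares of (1/12)/2 = 1/24 each.
Living: Yetunde and Segun — each takes 1/24.

Bankole 1/12; Dayo 1/12; Ebele 1/12; Jide 1/12; Lanre 1/12; Morounke 1/3; Ronke 1/12; Segun 1/24; Uzoma 1/12; Yetunde 1/24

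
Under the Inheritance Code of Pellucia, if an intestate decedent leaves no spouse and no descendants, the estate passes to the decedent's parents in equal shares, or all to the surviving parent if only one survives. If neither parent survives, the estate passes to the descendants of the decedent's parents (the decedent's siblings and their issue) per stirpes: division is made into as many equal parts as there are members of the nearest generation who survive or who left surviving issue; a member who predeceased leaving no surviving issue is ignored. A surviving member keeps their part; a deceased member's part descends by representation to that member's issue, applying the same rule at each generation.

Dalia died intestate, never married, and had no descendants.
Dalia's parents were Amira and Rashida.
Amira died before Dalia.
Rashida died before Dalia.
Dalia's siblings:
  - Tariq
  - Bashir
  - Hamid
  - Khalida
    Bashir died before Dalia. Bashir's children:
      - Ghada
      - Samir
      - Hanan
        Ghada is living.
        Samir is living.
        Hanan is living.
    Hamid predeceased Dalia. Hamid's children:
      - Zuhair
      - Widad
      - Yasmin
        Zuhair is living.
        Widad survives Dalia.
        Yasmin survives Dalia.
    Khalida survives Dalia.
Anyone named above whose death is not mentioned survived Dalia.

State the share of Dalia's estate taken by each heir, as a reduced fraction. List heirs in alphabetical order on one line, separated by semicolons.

Ghada 1/12; Hanan 1/12; Khalida 1/4; Samir 1/12; Tariq 1/4; Widad 1/12; Yasmin 1/12; Zuhair 1/12

Neither parent survives and there are no descendants, so the estate passes to Dalia's siblings and their issue per stirpes.
The estate is divided into 4 equal shares of 1/4 among Tariq, Bashir, Hamid, Khalida.
Tariq is living and takes 1/4.
Bashir predeceased; the 1/4 allotted to Bashir's branch passes to Bashir's issue by representation.
The 1/4 is divided into 3 equal shares of 1/12 among Ghada, Samir, Hanan.
Ghada is living and takes 1/12.
Samir is living and takes 1/12.
Hanan is living and takes 1/12.
Hamid predeceased; the 1/4 allotted to Hamid's branch passes to Hamid's issue by representation.
The 1/4 is divided into 3 equal shares of 1/12 among Zuhair, Widad, Yasmin.
Zuhair is living and takes 1/12.
Widad is living and takes 1/12.
Yasmin is living and takes 1/12.
Khalida is living and takes 1/4.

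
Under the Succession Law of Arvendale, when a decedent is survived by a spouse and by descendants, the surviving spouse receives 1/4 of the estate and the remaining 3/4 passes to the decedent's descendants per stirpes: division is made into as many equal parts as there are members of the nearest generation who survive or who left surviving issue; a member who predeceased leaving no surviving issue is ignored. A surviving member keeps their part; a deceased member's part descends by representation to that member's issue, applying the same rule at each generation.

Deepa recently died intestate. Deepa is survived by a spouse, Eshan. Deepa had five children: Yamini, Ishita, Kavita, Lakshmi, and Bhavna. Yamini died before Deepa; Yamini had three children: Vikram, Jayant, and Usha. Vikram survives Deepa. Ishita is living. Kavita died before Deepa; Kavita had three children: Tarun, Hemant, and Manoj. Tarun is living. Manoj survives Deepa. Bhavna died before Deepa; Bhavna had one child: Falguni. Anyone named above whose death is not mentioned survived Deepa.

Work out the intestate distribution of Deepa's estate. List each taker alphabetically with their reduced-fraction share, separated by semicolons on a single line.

Eshan 1/4; Falguni 3/20; Hemant 1/20; Ishita 3/20; Jayant 1/20; Lakshmi 3/20; Manoj 1/20; Tarun 1/20; Usha 1/20; Vikram 1/20

Eshan, as surviving spouse, takes 1/4.
The remaining 3/4 passes to Deepa's descendants per stirpes.
The 3/4 is divided into 5 equal shares of 3/20 among Yamini, Ishita, Kavita, Lakshmi, Bhavna.
Yamini predeceased; the 3/20 allotted to Yamini's branch passes to Yamini's issue by representation.
The 3/20 is divided into 3 equal shares of 1/20 among Vikram, Jayant, Usha.
Vikram is living and takes 1/20.
Jayant is living and takes 1/20.
Usha is living and takes 1/20.
Ishita is living and takes 3/20.
Kavita predeceased; the 3/20 allotted to Kavita's branch passes to Kavita's issue by representation.
The 3/20 is divided into 3 equal shares of 1/20 among Tarun, Hemant, Manoj.
Tarun is living and takes 1/20.
Hemant is living and takes 1/20.
Manoj is living and takes 1/20.
Lakshmi is living and takes 3/20.
Bhavna predeceased; the 3/20 allotted to Bhavna's branch passes to Bhavna's issue by representation.
Falguni is the sole taker at this level and receives the full 3/20.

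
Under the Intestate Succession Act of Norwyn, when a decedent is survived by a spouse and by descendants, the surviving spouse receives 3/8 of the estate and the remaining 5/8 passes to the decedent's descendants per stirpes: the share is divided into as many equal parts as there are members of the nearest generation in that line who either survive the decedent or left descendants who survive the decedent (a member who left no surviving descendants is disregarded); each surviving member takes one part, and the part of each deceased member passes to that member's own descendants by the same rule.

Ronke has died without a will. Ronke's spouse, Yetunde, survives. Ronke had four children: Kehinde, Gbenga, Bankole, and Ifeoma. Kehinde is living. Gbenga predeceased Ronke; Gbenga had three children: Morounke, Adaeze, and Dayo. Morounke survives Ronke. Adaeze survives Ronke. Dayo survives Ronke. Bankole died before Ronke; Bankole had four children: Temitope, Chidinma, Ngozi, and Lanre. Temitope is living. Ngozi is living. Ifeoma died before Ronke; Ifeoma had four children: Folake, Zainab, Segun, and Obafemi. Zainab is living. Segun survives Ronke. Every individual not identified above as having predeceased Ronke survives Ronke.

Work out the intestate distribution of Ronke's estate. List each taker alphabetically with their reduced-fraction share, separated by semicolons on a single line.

Adaeze 5/96; Chidinma 5/128; Dayo 5/96; Folake 5/128; Kehinde 5/32; Lanre 5/128; Morounke 5/96; Ngozi 5/128; Obafemi 5/128; Segun 5/128; Temitope 5/128; Yetunde 3/8; Zainab 5/128

Yetunde, as surviving spouse, takes 3/8.
The remaining 5/8 passes to Ronke's descendants per stirpes.
The 5/8 is divided into 4 equal shares of 5/32 among Kehinde, Gbenga, Bankole, Ifeoma.
Kehinde is living and takes 5/32.
Gbenga predeceased; the 5/32 allotted to Gbenga's branch passes to Gbenga's issue by representation.
The 5/32 is divided into 3 equal shares of 5/96 among Morounke, Adaeze, Dayo.
Morounke is living and takes 5/96.
Adaeze is living and takes 5/96.
Dayo is living and takes 5/96.
Bankole predeceased; the 5/32 allotted to Bankole's branch passes to Bankole's issue by representation.
The 5/32 is divided into 4 equal shares of 5/128 among Temitope, Chidinma, Ngozi, Lanre.
Temitope is living and takes 5/128.
Chidinma is living and takes 5/128.
Ngozi is living and takes 5/128.
Lanre is living and takes 5/128.
Ifeoma predeceased; the 5/32 allotted to Ifeoma's branch passes to Ifeoma's issue by representation.
The 5/32 is divided into 4 equal shares of 5/128 among Folake, Zainab, Segun, Obafemi.
Folake is living and takes 5/128.
Zainab is living and takes 5/128.
Segun is living and takes 5/128.
Obafemi is living and takes 5/128.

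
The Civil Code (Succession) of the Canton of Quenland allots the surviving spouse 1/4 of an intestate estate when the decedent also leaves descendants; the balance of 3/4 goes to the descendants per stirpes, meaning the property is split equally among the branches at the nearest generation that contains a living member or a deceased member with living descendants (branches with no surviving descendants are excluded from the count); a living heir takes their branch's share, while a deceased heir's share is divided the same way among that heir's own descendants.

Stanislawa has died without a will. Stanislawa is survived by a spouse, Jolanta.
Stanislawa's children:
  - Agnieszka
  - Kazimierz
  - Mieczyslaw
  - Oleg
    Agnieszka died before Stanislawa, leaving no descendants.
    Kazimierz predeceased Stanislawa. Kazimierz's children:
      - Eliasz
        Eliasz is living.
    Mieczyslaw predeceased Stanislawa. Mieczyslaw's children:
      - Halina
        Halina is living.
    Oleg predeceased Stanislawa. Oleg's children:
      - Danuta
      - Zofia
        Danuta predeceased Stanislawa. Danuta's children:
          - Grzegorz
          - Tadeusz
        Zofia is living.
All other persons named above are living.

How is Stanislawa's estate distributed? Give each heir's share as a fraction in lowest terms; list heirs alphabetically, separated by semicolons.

Eliasz 1/4; Grzegorz 1/16; Halina 1/4; Jolanta 1/4; Tadeusz 1/16; Zofia 1/8

Jolanta, as surviving spouse, takes 1/4.
The remaining 3/4 passes to Stanislawa's descendants per stirpes.
Agnieszka left no surviving issue, so that branch lapses and is disregarded.
The 3/4 is divided into 3 equal shares of 1/4 among Kazimierz, Mieczyslaw, Oleg.
Kazimierz predeceased; the 1/4 allotted to Kazimierz's branch passes to Kazimierz's issue by representation.
Eliasz is the sole taker at this level and receives the full 1/4.
Mieczyslaw predeceased; the 1/4 allotted to Mieczyslaw's branch passes to Mieczyslaw's issue by representation.
Halina is the sole taker at this level and receives the full 1/4.
Oleg predeceased; the 1/4 allotted to Oleg's branch passes to Oleg's issue by representation.
The 1/4 is divided into 2 equal shares of 1/8 among Danuta, Zofia.
Danuta predeceased; the 1/8 allotted to Danuta's branch passes to Danuta's issue by representation.
The 1/8 is divided into 2 equal shares of 1/16 among Grzegorz, Tadeusz.
Grzegorz is living and takes 1/16.
Tadeusz is living and takes 1/16.
Zofia is living and takes 1/8.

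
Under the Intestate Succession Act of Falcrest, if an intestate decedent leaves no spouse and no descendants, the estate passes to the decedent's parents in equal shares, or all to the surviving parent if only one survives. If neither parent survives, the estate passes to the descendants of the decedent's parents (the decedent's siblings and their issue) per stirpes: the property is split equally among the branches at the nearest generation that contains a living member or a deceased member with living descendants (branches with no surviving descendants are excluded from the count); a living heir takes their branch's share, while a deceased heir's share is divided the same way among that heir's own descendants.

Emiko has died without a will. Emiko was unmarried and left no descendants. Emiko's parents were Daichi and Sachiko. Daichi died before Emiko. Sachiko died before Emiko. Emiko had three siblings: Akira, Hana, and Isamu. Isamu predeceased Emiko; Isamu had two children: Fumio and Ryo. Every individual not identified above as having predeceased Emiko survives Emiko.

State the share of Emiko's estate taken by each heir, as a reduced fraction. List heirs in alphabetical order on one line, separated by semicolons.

Neither parent survives and there are no descendants, so the estate passes to Emiko's siblings and their issue per stirpes.
The estate is divided into 3 equal shares of 1/3 among Akira, Hana, Isamu.
Akira is living and takes 1/3.
Hana is living and takes 1/3.
Isamu predeceased; the 1/3 allotted to Isamu's branch passes to Isamu's issue by representation.
The 1/3 is divided into 2 equal shares of 1/6 among Fumio, Ryo.
Fumio is living and takes 1/6.
Ryo is living and takes 1/6.

Akira 1/3; Fumio 1/6; Hana 1/3; Ryo 1/6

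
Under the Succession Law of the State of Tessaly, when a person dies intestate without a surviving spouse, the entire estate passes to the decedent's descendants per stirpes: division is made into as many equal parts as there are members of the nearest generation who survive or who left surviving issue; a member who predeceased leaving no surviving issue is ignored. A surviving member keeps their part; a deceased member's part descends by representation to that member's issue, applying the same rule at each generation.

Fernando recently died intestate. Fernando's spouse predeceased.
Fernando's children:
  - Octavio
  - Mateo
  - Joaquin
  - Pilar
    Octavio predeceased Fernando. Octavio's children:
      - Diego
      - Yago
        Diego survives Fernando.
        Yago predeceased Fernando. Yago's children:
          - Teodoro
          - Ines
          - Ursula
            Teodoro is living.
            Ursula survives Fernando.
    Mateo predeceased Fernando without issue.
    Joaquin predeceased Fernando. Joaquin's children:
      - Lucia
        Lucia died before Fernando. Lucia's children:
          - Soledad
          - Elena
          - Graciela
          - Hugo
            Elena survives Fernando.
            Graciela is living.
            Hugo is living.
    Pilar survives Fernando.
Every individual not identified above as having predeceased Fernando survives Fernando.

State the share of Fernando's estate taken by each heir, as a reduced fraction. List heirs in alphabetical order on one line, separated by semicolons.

There is no surviving spouse, so the entire estate passes to Fernando's descendants per stirpes.
Mateo left no surviving issue, so that branch lapses and is disregarded.
The estate is divided into 3 equal shares of 1/3 among Octavio, Joaquin, Pilar.
Octavio predeceased; the 1/3 allotted to Octavio's branch passes to Octavio's issue by representation.
The 1/3 is divided into 2 equal shares of 1/6 among Diego, Yago.
Diego is living and takes 1/6.
Yago predeceased; the 1/6 allotted to Yago's branch passes to Yago's issue by representation.
The 1/6 is divided into 3 equal shares of 1/18 among Teodoro, Ines, Ursula.
Teodoro is living and takes 1/18.
Ines is living and takes 1/18.
Ursula is living and takes 1/18.
Joaquin predeceased; the 1/3 allotted to Joaquin's branch passes to Joaquin's issue by representation.
Lucia's line is the sole branch at this level, so the full 1/3 passes to Lucia's issue by representation.
The 1/3 is divided into 4 equal shares of 1/12 among Soledad, Elena, Graciela, Hugo.
Soledad is living and takes 1/12.
Elena is living and takes 1/12.
Graciela is living and takes 1/12.
Hugo is living and takes 1/12.
Pilar is living and takes 1/3.

Diego 1/6; Elena 1/12; Graciela 1/12; Hugo 1/12; Ines 1/18; Pilar 1/3; Soledad 1/12; Teodoro 1/18; Ursula 1/18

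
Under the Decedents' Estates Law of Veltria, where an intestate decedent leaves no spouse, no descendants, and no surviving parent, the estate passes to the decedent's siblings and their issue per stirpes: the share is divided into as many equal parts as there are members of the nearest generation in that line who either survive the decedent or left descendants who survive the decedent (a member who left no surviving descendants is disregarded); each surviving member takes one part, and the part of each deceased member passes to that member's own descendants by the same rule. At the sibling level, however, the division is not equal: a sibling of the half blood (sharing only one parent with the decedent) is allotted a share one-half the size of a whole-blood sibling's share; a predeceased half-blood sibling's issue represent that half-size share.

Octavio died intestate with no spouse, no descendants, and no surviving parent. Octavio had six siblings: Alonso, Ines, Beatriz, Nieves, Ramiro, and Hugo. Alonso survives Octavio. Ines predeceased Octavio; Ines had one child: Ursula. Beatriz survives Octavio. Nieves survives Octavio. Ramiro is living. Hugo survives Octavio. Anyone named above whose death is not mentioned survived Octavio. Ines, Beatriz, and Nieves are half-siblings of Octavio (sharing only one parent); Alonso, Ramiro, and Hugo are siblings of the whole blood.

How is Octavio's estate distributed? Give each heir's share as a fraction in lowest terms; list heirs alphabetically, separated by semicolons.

No spouse, descendants, or parent survives, so the estate passes to Octavio's siblings per stirpes.
Half-blood siblings count for one-half the weight of whole-blood siblings at the initial division.
Dividing 1 in proportion to weights (total weight 9/2): Alonso (weight 1) → 2/9; Ines (weight 1/2) → 1/9; Beatriz (weight 1/2) → 1/9; Nieves (weight 1/2) → 1/9; Ramiro (weight 1) → 2/9; Hugo (weight 1) → 2/9.
Alonso is living and takes 2/9.
Ines predeceased; the 1/9 allotted to Ines's branch passes to Ines's issue by representation.
Ursula is the sole taker at this level and receives the full 1/9.
Beatriz is living and takes 1/9.
Nieves is living and takes 1/9.
Ramiro is living and takes 2/9.
Hugo is living and takes 2/9.

Alonso 2/9; Beatriz 1/9; Hugo 2/9; Nieves 1/9; Ramiro 2/9; Ursula 1/9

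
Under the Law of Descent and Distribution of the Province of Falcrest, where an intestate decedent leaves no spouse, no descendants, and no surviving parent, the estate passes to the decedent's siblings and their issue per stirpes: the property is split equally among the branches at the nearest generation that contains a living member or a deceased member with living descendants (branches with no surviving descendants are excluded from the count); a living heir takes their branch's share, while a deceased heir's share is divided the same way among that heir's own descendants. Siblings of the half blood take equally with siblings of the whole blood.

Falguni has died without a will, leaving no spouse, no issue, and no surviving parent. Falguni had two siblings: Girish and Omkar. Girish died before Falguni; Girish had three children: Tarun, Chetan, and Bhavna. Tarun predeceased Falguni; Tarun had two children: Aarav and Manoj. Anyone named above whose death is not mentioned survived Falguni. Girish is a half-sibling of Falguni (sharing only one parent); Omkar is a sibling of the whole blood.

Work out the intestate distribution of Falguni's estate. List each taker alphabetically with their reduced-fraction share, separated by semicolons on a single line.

Aarav 1/12; Bhavna 1/6; Chetan 1/6; Manoj 1/12; Omkar 1/2

No spouse, descendants, or parent survives, so the estate passes to Falguni's siblings per stirpes.
Half-blood and whole-blood siblings take equally under the stated rule.
The estate is divided into 2 equal shares of 1/2 among Girish, Omkar.
Girish predeceased; the 1/2 allotted to Girish's branch passes to Girish's issue by representation.
The 1/2 is divided into 3 equal shares of 1/6 among Tarun, Chetan, Bhavna.
Tarun predeceased; the 1/6 allotted to Tarun's branch passes to Tarun's issue by representation.
The 1/6 is divided into 2 equal shares of 1/12 among Aarav, Manoj.
Aarav is living and takes 1/12.
Manoj is living and takes 1/12.
Chetan is living and takes 1/6.
Bhavna is living and takes 1/6.
Omkar is living and takes 1/2.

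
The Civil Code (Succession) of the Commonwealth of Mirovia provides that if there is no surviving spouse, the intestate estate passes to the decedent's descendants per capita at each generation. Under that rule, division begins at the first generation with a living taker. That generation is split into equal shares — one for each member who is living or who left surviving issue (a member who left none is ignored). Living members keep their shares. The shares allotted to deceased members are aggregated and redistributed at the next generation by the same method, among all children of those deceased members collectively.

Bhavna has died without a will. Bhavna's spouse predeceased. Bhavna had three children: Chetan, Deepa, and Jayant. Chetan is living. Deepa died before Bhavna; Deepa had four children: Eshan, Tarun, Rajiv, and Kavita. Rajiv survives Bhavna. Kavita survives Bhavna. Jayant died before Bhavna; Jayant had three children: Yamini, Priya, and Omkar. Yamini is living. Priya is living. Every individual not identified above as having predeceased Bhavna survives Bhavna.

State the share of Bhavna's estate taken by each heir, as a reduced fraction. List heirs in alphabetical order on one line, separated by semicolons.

There is no surviving spouse, so the entire estate passes to Bhavna's descendants per capita at each generation.
At generation 1 (Chetan, Deepa, Jayant) there are 3 shares of (1)/3 = 1/3 each.
Living: Chetan — each takes 1/3.
Deceased: Deepa and Jayant. Their combined 2/3 is pooled and carried to generation 2.
At generation 2 (Eshan, Tarun, Rajiv, Kavita, Yamini, Priya, Omkar) there are 7 shares of (2/3)/7 = 2/21 each.
Living: Eshan, Tarun, Rajiv, Kavita, Yamini, Priya, and Omkar — each takes 2/21.

Chetan 1/3; Eshan 2/21; Kavita 2/21; Omkar 2/21; Priya 2/21; Rajiv 2/21; Tarun 2/21; Yamini 2/21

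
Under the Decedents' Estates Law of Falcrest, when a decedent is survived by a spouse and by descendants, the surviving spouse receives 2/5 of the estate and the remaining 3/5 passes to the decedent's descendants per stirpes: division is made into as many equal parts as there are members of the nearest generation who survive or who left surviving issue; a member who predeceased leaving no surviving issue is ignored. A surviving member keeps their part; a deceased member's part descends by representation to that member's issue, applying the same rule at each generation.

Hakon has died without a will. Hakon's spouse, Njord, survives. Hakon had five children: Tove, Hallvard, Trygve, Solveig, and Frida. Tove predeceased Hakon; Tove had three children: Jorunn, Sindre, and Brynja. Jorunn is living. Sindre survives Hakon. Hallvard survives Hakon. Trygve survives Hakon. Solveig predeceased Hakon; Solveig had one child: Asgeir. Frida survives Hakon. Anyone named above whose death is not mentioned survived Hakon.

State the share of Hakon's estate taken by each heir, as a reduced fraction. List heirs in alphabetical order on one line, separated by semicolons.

Asgeir 3/25; Brynja 1/25; Frida 3/25; Hallvard 3/25; Jorunn 1/25; Njord 2/5; Sindre 1/25; Trygve 3/25

Njord, as surviving spouse, takes 2/5.
The remaining 3/5 passes to Hakon's descendants per stirpes.
The 3/5 is divided into 5 equal shares of 3/25 among Tove, Hallvard, Trygve, Solveig, Frida.
Tove predeceased; the 3/25 allotted to Tove's branch passes to Tove's issue by representation.
The 3/25 is divided into 3 equal shares of 1/25 among Jorunn, Sindre, Brynja.
Jorunn is living and takes 1/25.
Sindre is living and takes 1/25.
Brynja is living and takes 1/25.
Hallvard is living and takes 3/25.
Trygve is living and takes 3/25.
Solveig predeceased; the 3/25 allotted to Solveig's branch passes to Solveig's issue by representation.
Asgeir is the sole taker at this level and receives the full 3/25.
Frida is living and takes 3/25.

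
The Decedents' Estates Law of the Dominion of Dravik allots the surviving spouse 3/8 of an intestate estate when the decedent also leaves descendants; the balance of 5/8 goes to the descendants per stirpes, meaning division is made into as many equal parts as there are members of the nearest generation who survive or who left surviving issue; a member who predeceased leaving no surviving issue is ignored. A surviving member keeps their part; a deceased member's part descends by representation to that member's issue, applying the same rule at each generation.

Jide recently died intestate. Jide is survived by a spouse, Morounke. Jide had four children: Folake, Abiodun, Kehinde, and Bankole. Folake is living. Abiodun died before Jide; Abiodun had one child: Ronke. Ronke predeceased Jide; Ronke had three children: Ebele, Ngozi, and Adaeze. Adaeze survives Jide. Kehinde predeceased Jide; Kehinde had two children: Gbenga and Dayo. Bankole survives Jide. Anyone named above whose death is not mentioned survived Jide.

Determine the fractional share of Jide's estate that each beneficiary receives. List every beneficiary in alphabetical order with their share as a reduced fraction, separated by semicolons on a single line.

Adaeze 5/96; Bankole 5/32; Dayo 5/64; Ebele 5/96; Folake 5/32; Gbenga 5/64; Morounke 3/8; Ngozi 5/96

Morounke, as surviving spouse, takes 3/8.
The remaining 5/8 passes to Jide's descendants per stirpes.
The 5/8 is divided into 4 equal shares of 5/32 among Folake, Abiodun, Kehinde, Bankole.
Folake is living and takes 5/32.
Abiodun predeceased; the 5/32 allotted to Abiodun's branch passes to Abiodun's issue by representation.
Ronke's line is the sole branch at this level, so the full 5/32 passes to Ronke's issue by representation.
The 5/32 is divided into 3 equal shares of 5/96 among Ebele, Ngozi, Adaeze.
Ebele is living and takes 5/96.
Ngozi is living and takes 5/96.
Adaeze is living and takes 5/96.
Kehinde predeceased; the 5/32 allotted to Kehinde's branch passes to Kehinde's issue by representation.
The 5/32 is divided into 2 equal shares of 5/64 among Gbenga, Dayo.
Gbenga is living and takes 5/64.
Dayo is living and takes 5/64.
Bankole is living and takes 5/32.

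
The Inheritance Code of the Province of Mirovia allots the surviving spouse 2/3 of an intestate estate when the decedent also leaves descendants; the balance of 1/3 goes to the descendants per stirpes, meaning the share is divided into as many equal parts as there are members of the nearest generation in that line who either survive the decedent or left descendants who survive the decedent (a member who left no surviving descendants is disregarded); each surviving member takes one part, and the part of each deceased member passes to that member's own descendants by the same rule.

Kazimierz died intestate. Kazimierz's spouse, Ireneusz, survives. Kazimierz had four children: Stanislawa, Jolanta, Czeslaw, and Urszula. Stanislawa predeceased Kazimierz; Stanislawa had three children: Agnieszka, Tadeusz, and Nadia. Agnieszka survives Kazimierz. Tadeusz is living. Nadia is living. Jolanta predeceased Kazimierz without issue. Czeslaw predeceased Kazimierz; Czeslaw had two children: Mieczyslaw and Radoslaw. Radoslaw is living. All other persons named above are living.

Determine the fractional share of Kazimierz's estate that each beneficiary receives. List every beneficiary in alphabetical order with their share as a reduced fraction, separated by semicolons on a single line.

Ireneusz, as surviving spouse, takes 2/3.
The remaining 1/3 passes to Kazimierz's descendants per stirpes.
Jolanta left no surviving issue, so that branch lapses and is disregarded.
The 1/3 is divided into 3 equal shares of 1/9 among Stanislawa, Czeslaw, Urszula.
Stanislawa predeceased; the 1/9 allotted to Stanislawa's branch passes to Stanislawa's issue by representation.
The 1/9 is divided into 3 equal shares of 1/27 among Agnieszka, Tadeusz, Nadia.
Agnieszka is living and takes 1/27.
Tadeusz is living and takes 1/27.
Nadia is living and takes 1/27.
Czeslaw predeceased; the 1/9 allotted to Czeslaw's branch passes to Czeslaw's issue by representation.
The 1/9 is divided into 2 equal shares of 1/18 among Mieczyslaw, Radoslaw.
Mieczyslaw is living and takes 1/18.
Radoslaw is living and takes 1/18.
Urszula is living and takes 1/9.

Agnieszka 1/27; Ireneusz 2/3; Mieczyslaw 1/18; Nadia 1/27; Radoslaw 1/18; Tadeusz 1/27; Urszula 1/9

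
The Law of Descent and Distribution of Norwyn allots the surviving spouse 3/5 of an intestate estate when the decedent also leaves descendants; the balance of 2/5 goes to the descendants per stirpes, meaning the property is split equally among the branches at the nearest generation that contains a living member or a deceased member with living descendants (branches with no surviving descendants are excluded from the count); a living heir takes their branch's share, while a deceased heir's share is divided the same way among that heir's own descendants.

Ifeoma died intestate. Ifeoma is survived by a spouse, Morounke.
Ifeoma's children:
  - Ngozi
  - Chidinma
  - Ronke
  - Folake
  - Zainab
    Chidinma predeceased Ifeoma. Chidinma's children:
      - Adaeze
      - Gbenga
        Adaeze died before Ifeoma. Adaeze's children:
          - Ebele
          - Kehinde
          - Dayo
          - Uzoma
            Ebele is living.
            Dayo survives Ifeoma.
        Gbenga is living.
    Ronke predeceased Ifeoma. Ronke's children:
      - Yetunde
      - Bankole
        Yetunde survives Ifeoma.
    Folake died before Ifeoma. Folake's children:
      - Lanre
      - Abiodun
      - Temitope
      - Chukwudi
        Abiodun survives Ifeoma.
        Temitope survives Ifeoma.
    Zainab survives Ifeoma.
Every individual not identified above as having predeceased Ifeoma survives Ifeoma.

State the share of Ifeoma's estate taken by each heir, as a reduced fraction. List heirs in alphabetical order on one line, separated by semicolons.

Abiodun 1/50; Bankole 1/25; Chukwudi 1/50; Dayo 1/100; Ebele 1/100; Gbenga 1/25; Kehinde 1/100; Lanre 1/50; Morounke 3/5; Ngozi 2/25; Temitope 1/50; Uzoma 1/100; Yetunde 1/25; Zainab 2/25

Morounke, as surviving spouse, takes 3/5.
The remaining 2/5 passes to Ifeoma's descendants per stirpes.
The 2/5 is divided into 5 equal shares of 2/25 among Ngozi, Chidinma, Ronke, Folake, Zainab.
Ngozi is living and takes 2/25.
Chidinma predeceased; the 2/25 allotted to Chidinma's branch passes to Chidinma's issue by representation.
The 2/25 is divided into 2 equal shares of 1/25 among Adaeze, Gbenga.
Adaeze predeceased; the 1/25 allotted to Adaeze's branch passes to Adaeze's issue by representation.
The 1/25 is divided into 4 equal shares of 1/100 among Ebele, Kehinde, Dayo, Uzoma.
Ebele is living and takes 1/100.
Kehinde is living and takes 1/100.
Dayo is living and takes 1/100.
Uzoma is living and takes 1/100.
Gbenga is living and takes 1/25.
Ronke predeceased; the 2/25 allotted to Ronke's branch passes to Ronke's issue by representation.
The 2/25 is divided into 2 equal shares of 1/25 among Yetunde, Bankole.
Yetunde is living and takes 1/25.
Bankole is living and takes 1/25.
Folake predeceased; the 2/25 allotted to Folake's branch passes to Folake's issue by representation.
The 2/25 is divided into 4 equal shares of 1/50 among Lanre, Abiodun, Temitope, Chukwudi.
Lanre is living and takes 1/50.
Abiodun is living and takes 1/50.
Temitope is living and takes 1/50.
Chukwudi is living and takes 1/50.
Zainab is living and takes 2/25.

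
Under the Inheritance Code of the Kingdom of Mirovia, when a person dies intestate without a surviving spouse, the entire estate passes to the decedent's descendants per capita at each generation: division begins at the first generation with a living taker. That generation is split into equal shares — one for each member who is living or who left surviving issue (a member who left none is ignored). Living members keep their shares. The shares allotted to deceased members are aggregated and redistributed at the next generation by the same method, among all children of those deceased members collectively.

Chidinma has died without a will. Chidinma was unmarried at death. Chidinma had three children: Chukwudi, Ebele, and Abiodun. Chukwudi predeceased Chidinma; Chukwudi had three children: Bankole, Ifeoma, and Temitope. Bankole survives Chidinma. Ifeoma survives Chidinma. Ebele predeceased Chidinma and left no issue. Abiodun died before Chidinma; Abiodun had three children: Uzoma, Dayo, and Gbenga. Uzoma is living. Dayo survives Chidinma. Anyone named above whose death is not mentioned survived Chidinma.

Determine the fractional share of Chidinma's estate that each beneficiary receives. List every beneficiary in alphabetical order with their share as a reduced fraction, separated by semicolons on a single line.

There is no surviving spouse, so the entire estate passes to Chidinma's descendants per capita at each generation.
No one at generation 1 (Chukwudi, Abiodun) is living; moving to the next generation.
At generation 2 (Bankole, Ifeoma, Temitope, Uzoma, Dayo, Gbenga) there are 6 shares of (1)/6 = 1/6 each.
Living: Bankole, Ifeoma, Temitope, Uzoma, Dayo, and Gbenga — each takes 1/6.

Bankole 1/6; Dayo 1/6; Gbenga 1/6; Ifeoma 1/6; Temitope 1/6; Uzoma 1/6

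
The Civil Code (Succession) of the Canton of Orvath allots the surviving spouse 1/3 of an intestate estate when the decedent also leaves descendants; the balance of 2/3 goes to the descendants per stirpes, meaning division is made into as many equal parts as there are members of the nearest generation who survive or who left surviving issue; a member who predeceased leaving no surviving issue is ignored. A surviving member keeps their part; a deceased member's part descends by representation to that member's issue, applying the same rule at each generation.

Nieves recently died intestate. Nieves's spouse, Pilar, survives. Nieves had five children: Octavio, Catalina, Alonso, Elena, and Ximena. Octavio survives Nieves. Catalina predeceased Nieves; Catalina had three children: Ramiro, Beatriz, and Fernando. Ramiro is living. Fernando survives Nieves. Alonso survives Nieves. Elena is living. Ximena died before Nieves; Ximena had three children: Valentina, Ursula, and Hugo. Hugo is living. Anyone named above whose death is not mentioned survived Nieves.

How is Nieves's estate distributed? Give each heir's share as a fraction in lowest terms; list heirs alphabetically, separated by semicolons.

Alonso 2/15; Beatriz 2/45; Elena 2/15; Fernando 2/45; Hugo 2/45; Octavio 2/15; Pilar 1/3; Ramiro 2/45; Ursula 2/45; Valentina 2/45

Pilar, as surviving spouse, takes 1/3.
The remaining 2/3 passes to Nieves's descendants per stirpes.
The 2/3 is divided into 5 equal shares of 2/15 among Octavio, Catalina, Alonso, Elena, Ximena.
Octavio is living and takes 2/15.
Catalina predeceased; the 2/15 allotted to Catalina's branch passes to Catalina's issue by representation.
The 2/15 is divided into 3 equal shares of 2/45 among Ramiro, Beatriz, Fernando.
Ramiro is living and takes 2/45.
Beatriz is living and takes 2/45.
Fernando is living and takes 2/45.
Alonso is living and takes 2/15.
Elena is living and takes 2/15.
Ximena predeceased; the 2/15 allotted to Ximena's branch passes to Ximena's issue by representation.
The 2/15 is divided into 3 equal shares of 2/45 among Valentina, Ursula, Hugo.
Valentina is living and takes 2/45.
Ursula is living and takes 2/45.
Hugo is living and takes 2/45.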